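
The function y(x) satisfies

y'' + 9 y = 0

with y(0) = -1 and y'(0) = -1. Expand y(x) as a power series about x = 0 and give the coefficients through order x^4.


Ansatz: y(x) = sum_{n>=0} a_n x^n, so y'(x) = sum_{n>=1} n a_n x^(n-1) and y''(x) = sum_{n>=2} n(n-1) a_n x^(n-2).
Substitute into P(x) y'' + Q(x) y' + R(x) y = 0 with P(x) = 1, Q(x) = 0, R(x) = 9, and match powers of x.
Initial conditions: a_0 = -1, a_1 = -1.
Setting the coefficient of each power of x to zero and solving order by order (substituting the coefficients already found):
  x^0: 2 a_2 + 9 a_0 = 0  ->  2 a_2 = -9 a_0 = 9  ->  a_2 = 9/2
  x^1: 6 a_3 + 9 a_1 = 0  ->  6 a_3 = -9 a_1 = 9  ->  a_3 = 3/2
  x^2: 12 a_4 + 9 a_2 = 0  ->  12 a_4 = -9 a_2 = -81/2  ->  a_4 = -27/8
Truncated series: y(x) = -1 - x + (9/2) x^2 + (3/2) x^3 - (27/8) x^4 + O(x^5).

a_0 = -1; a_1 = -1; a_2 = 9/2; a_3 = 3/2; a_4 = -27/8


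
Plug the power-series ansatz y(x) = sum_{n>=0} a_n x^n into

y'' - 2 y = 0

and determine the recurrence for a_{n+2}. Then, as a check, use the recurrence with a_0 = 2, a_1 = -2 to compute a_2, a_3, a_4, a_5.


Substitute y = sum_n a_n x^n into y'' + (const) y = 0.
y''(x) = sum_{n>=0} (n+2)(n+1) a_{n+2} x^n.
The ODE becomes sum_n [(n+2)(n+1) a_{n+2} - 2 a_n] x^n = 0.
Setting each coefficient to zero gives the recurrence:
  (n+2)(n+1) a_{n+2} - 2 a_n = 0,
  a_{n+2} = 2 / ((n+1)(n+2)) a_n.

Check with a_0 = 2, a_1 = -2 (apply the recurrence for n = 0, 1, 2, 3): a_0 = 2, a_1 = -2, a_2 = 2, a_3 = -2/3, a_4 = 1/3, a_5 = -1/15.

a_{n+2} = 2/((n+1)(n+2)) * a_n; check: a_0 = 2, a_1 = -2, a_2 = 2, a_3 = -2/3, a_4 = 1/3, a_5 = -1/15


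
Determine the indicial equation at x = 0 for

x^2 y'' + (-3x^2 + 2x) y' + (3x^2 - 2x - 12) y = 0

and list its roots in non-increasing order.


Divide by x^2 to reach normal form y'' + P_1(x) y' + P_2(x) y = 0 with P_1(x) = -3 + 2/x and P_2(x) = 3 - 2/x - 12/x^2.
x = 0 is a singular point because the y'-coefficient -3 + 2/x has a pole at x = 0 and the y-coefficient 3 - 2/x - 12/x^2 has a pole at x = 0.
It is a regular singular point because x P_1(x) = p(x) = 2 - 3x and x^2 P_2(x) = q(x) = 3x^2 - 2x - 12 are polynomials, hence analytic at x = 0.
p(0) = 2,  q(0) = -12.
Indicial equation: r(r-1) + p(0) r + q(0) = 0, i.e. r^2 + (p(0) - 1) r + q(0) = 0, i.e. r^2 + 1 r - 12 = 0.
Discriminant: (1)^2 - 4(-12) = 49, so r = (-1 ± 7)/2.
Solving: r_1 = 3, r_2 = -4.

indicial: r^2 + 1 r - 12 = 0; roots r_1 = 3, r_2 = -4


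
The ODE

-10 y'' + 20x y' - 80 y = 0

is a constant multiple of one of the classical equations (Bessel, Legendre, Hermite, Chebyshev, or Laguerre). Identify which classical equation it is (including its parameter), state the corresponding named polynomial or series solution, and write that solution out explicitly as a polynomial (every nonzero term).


All three coefficients share the factor -10; dividing through by -10 gives  y'' - 2x y' + 8 y = 0.
This matches the Hermite equation y'' - 2x y' + 2n y = 0 with 2n = 8, so n = 4; the polynomial solution is H_4(x).
With y = sum_k a_k x^k, matching x^k gives (k+2)(k+1) a_{k+2} = 2(k - n) a_k = 2(k - 4) a_k. The right side vanishes at k = 4, so the series with the parity of 4 terminates at degree 4.
Standard normalization: leading coefficient of H_n is 2^n, so a_4 = 2^4 = 16. Work downward with a_k = (k+1)(k+2) a_{k+2} / (2(k - n)):
  a_2 = (3)(4)(16) / (2(2 - 4)) = 192/(-4) = -48
  a_0 = (1)(2)(-48) / (2(0 - 4)) = -96/(-8) = 12
Hence H_4(x) = 16 x^4 - 48 x^2 + 12.

H_4(x); series = 16 x^4 - 48 x^2 + 12


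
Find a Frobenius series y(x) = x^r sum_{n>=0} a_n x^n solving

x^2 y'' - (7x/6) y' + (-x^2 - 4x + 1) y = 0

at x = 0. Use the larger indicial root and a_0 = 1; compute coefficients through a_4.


Write in Frobenius form y'' + (p(x)/x) y' + (q(x)/x^2) y = 0:
  p(x) = -7/6,  q(x) = -x^2 - 4x + 1.
Indicial equation: r(r-1) + (-7/6) r + (1) = 0 -> roots r_1 = 3/2, r_2 = 2/3.
Take r = r_1 = 3/2. Let y(x) = x^r sum_{n>=0} a_n x^n with a_0 = 1.
Substitute y = x^r sum a_n x^n and match x^{r+n}. The recurrence is
  D(n) a_n - 4 a_{n-1} - 1 a_{n-2} = 0,  where D(n) = (r+n)(r+n-1) + (-7/6)(r+n) + (1).
  a_n = [4 a_{n-1} + 1 a_{n-2}] / D(n).
Since the indicial polynomial factors as (r - r_1)(r - r_2), D(n) = (r_1 + n - r_1)(r_1 + n - r_2) = n(n + 5/6).
Evaluating step by step (a_0 = 1):
  n = 1: D(1) = 1(1 + 5/6) = 11/6; numerator = 4(1) = 4; a_1 = (4)/(11/6) = 24/11
  n = 2: D(2) = 2(2 + 5/6) = 17/3; numerator = 4(24/11) + 1(1) = 107/11; a_2 = (107/11)/(17/3) = 321/187
  n = 3: D(3) = 3(3 + 5/6) = 23/2; numerator = 4(321/187) + 1(24/11) = 1692/187; a_3 = (1692/187)/(23/2) = 3384/4301
  n = 4: D(4) = 4(4 + 5/6) = 58/3; numerator = 4(3384/4301) + 1(321/187) = 20919/4301; a_4 = (20919/4301)/(58/3) = 62757/249458

r = 3/2; a_0 = 1; a_1 = 24/11; a_2 = 321/187; a_3 = 3384/4301; a_4 = 62757/249458


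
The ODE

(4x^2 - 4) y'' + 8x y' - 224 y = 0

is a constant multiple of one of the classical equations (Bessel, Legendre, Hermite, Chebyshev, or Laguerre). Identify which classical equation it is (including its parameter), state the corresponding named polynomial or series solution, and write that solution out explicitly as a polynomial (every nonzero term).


All three coefficients share the factor -4; dividing through by -4 gives  (1 - x^2) y'' - 2x y' + 56 y = 0.
This matches the Legendre equation (1 - x^2) y'' - 2x y' + n(n+1) y = 0 (note the -2x y' term) with n(n+1) = 56, so n = 7; the polynomial solution is P_7(x).
With y = sum_k a_k x^k, matching x^k gives (k+2)(k+1) a_{k+2} = [k(k+1) - n(n+1)] a_k = (k - 7)(k + 8) a_k. The right side vanishes at k = 7, so the series with the parity of 7 terminates at degree 7.
Standard normalization (P_n(1) = 1): leading coefficient (2n)!/(2^n (n!)^2) = 87178291200/(128*25401600) = 429/16, so a_7 = 429/16. Work downward with a_k = (k+1)(k+2) a_{k+2} / ((k - 7)(k + 8)):
  a_5 = (6)(7)(429/16) / ((5 - 7)(5 + 8)) = (9009/8)/(-26) = -693/16
  a_3 = (4)(5)(-693/16) / ((3 - 7)(3 + 8)) = (-3465/4)/(-44) = 315/16
  a_1 = (2)(3)(315/16) / ((1 - 7)(1 + 8)) = (945/8)/(-54) = -35/16
Hence P_7(x) = 429 x^7/16 - 693 x^5/16 + 315 x^3/16 - 35 x/16.

P_7(x); series = 429 x^7/16 - 693 x^5/16 + 315 x^3/16 - 35 x/16


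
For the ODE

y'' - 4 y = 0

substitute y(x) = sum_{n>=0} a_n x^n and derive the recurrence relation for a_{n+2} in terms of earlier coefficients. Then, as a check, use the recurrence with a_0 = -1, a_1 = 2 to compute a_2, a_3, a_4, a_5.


Substitute y = sum_n a_n x^n into y'' + (const) y = 0.
y''(x) = sum_{n>=0} (n+2)(n+1) a_{n+2} x^n.
The ODE becomes sum_n [(n+2)(n+1) a_{n+2} - 4 a_n] x^n = 0.
Setting each coefficient to zero gives the recurrence:
  (n+2)(n+1) a_{n+2} - 4 a_n = 0,
  a_{n+2} = 4 / ((n+1)(n+2)) a_n.

Check with a_0 = -1, a_1 = 2 (apply the recurrence for n = 0, 1, 2, 3): a_0 = -1, a_1 = 2, a_2 = -2, a_3 = 4/3, a_4 = -2/3, a_5 = 4/15.

a_{n+2} = 4/((n+1)(n+2)) * a_n; check: a_0 = -1, a_1 = 2, a_2 = -2, a_3 = 4/3, a_4 = -2/3, a_5 = 4/15


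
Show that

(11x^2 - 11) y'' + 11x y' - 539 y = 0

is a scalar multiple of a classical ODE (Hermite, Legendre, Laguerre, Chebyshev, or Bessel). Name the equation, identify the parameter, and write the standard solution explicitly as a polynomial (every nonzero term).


All three coefficients share the factor -11; dividing through by -11 gives  (1 - x^2) y'' - x y' + 49 y = 0.
This matches the Chebyshev equation (1 - x^2) y'' - x y' + n^2 y = 0 (note the -x y' term, not -2x y') with n^2 = 49, so n = 7; the polynomial solution is T_7(x).
With y = sum_k a_k x^k, matching x^k gives (k+2)(k+1) a_{k+2} = (k^2 - n^2) a_k = (k - 7)(k + 7) a_k. The right side vanishes at k = 7, so the series with the parity of 7 terminates at degree 7.
Standard normalization: leading coefficient of T_n is 2^(n-1), so a_7 = 2^6 = 64. Work downward with a_k = (k+1)(k+2) a_{k+2} / ((k - 7)(k + 7)):
  a_5 = (6)(7)(64) / ((5 - 7)(5 + 7)) = 2688/(-24) = -112
  a_3 = (4)(5)(-112) / ((3 - 7)(3 + 7)) = -2240/(-40) = 56
  a_1 = (2)(3)(56) / ((1 - 7)(1 + 7)) = 336/(-48) = -7
Hence T_7(x) = 64 x^7 - 112 x^5 + 56 x^3 - 7 x.

T_7(x); series = 64 x^7 - 112 x^5 + 56 x^3 - 7 x


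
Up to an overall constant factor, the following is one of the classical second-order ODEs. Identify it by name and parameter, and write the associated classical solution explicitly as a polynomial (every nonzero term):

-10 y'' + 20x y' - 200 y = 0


All three coefficients share the factor -10; dividing through by -10 gives  y'' - 2x y' + 20 y = 0.
This matches the Hermite equation y'' - 2x y' + 2n y = 0 with 2n = 20, so n = 10; the polynomial solution is H_10(x).
With y = sum_k a_k x^k, matching x^k gives (k+2)(k+1) a_{k+2} = 2(k - n) a_k = 2(k - 10) a_k. The right side vanishes at k = 10, so the series with the parity of 10 terminates at degree 10.
Standard normalization: leading coefficient of H_n is 2^n, so a_10 = 2^10 = 1024. Work downward with a_k = (k+1)(k+2) a_{k+2} / (2(k - n)):
  a_8 = (9)(10)(1024) / (2(8 - 10)) = 92160/(-4) = -23040
  a_6 = (7)(8)(-23040) / (2(6 - 10)) = -1290240/(-8) = 161280
  a_4 = (5)(6)(161280) / (2(4 - 10)) = 4838400/(-12) = -403200
  a_2 = (3)(4)(-403200) / (2(2 - 10)) = -4838400/(-16) = 302400
  a_0 = (1)(2)(302400) / (2(0 - 10)) = 604800/(-20) = -30240
Hence H_10(x) = 1024 x^10 - 23040 x^8 + 161280 x^6 - 403200 x^4 + 302400 x^2 - 30240.

H_10(x); series = 1024 x^10 - 23040 x^8 + 161280 x^6 - 403200 x^4 + 302400 x^2 - 30240


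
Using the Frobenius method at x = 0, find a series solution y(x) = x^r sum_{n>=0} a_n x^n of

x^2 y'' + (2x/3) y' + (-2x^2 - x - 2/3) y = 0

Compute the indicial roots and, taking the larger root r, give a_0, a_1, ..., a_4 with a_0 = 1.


Write in Frobenius form y'' + (p(x)/x) y' + (q(x)/x^2) y = 0:
  p(x) = 2/3,  q(x) = -2x^2 - x - 2/3.
Indicial equation: r(r-1) + (2/3) r + (-2/3) = 0 -> roots r_1 = 1, r_2 = -2/3.
Take r = r_1 = 1. Let y(x) = x^r sum_{n>=0} a_n x^n with a_0 = 1.
Substitute y = x^r sum a_n x^n and match x^{r+n}. The recurrence is
  D(n) a_n - 1 a_{n-1} - 2 a_{n-2} = 0,  where D(n) = (r+n)(r+n-1) + (2/3)(r+n) + (-2/3).
  a_n = [1 a_{n-1} + 2 a_{n-2}] / D(n).
Since the indicial polynomial factors as (r - r_1)(r - r_2), D(n) = (r_1 + n - r_1)(r_1 + n - r_2) = n(n + 5/3).
Evaluating step by step (a_0 = 1):
  n = 1: D(1) = 1(1 + 5/3) = 8/3; numerator = 1(1) = 1; a_1 = (1)/(8/3) = 3/8
  n = 2: D(2) = 2(2 + 5/3) = 22/3; numerator = 1(3/8) + 2(1) = 19/8; a_2 = (19/8)/(22/3) = 57/176
  n = 3: D(3) = 3(3 + 5/3) = 14; numerator = 1(57/176) + 2(3/8) = 189/176; a_3 = (189/176)/(14) = 27/352
  n = 4: D(4) = 4(4 + 5/3) = 68/3; numerator = 1(27/352) + 2(57/176) = 255/352; a_4 = (255/352)/(68/3) = 45/1408

r = 1; a_0 = 1; a_1 = 3/8; a_2 = 57/176; a_3 = 27/352; a_4 = 45/1408


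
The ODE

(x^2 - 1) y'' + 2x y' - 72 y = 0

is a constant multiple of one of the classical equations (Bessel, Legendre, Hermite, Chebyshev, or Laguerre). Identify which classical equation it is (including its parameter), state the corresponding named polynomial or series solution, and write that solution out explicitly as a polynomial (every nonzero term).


All three coefficients share the factor -1; dividing through by -1 gives  (1 - x^2) y'' - 2x y' + 72 y = 0.
This matches the Legendre equation (1 - x^2) y'' - 2x y' + n(n+1) y = 0 (note the -2x y' term) with n(n+1) = 72, so n = 8; the polynomial solution is P_8(x).
With y = sum_k a_k x^k, matching x^k gives (k+2)(k+1) a_{k+2} = [k(k+1) - n(n+1)] a_k = (k - 8)(k + 9) a_k. The right side vanishes at k = 8, so the series with the parity of 8 terminates at degree 8.
Standard normalization (P_n(1) = 1): leading coefficient (2n)!/(2^n (n!)^2) = 20922789888000/(256*1625702400) = 6435/128, so a_8 = 6435/128. Work downward with a_k = (k+1)(k+2) a_{k+2} / ((k - 8)(k + 9)):
  a_6 = (7)(8)(6435/128) / ((6 - 8)(6 + 9)) = (45045/16)/(-30) = -3003/32
  a_4 = (5)(6)(-3003/32) / ((4 - 8)(4 + 9)) = (-45045/16)/(-52) = 3465/64
  a_2 = (3)(4)(3465/64) / ((2 - 8)(2 + 9)) = (10395/16)/(-66) = -315/32
  a_0 = (1)(2)(-315/32) / ((0 - 8)(0 + 9)) = (-315/16)/(-72) = 35/128
Hence P_8(x) = 6435 x^8/128 - 3003 x^6/32 + 3465 x^4/64 - 315 x^2/32 + 35/128.

P_8(x); series = 6435 x^8/128 - 3003 x^6/32 + 3465 x^4/64 - 315 x^2/32 + 35/128


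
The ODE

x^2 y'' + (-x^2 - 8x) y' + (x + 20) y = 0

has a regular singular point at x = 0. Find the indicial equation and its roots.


Divide by x^2 to reach normal form y'' + P_1(x) y' + P_2(x) y = 0 with P_1(x) = -1 - 8/x and P_2(x) = 1/x + 20/x^2.
x = 0 is a singular point because the y'-coefficient -1 - 8/x has a pole at x = 0 and the y-coefficient 1/x + 20/x^2 has a pole at x = 0.
It is a regular singular point because x P_1(x) = p(x) = -x - 8 and x^2 P_2(x) = q(x) = x + 20 are polynomials, hence analytic at x = 0.
p(0) = -8,  q(0) = 20.
Indicial equation: r(r-1) + p(0) r + q(0) = 0, i.e. r^2 + (p(0) - 1) r + q(0) = 0, i.e. r^2 - 9 r + 20 = 0.
Discriminant: (-9)^2 - 4(20) = 1, so r = (9 ± 1)/2.
Solving: r_1 = 5, r_2 = 4.

indicial: r^2 - 9 r + 20 = 0; roots r_1 = 5, r_2 = 4


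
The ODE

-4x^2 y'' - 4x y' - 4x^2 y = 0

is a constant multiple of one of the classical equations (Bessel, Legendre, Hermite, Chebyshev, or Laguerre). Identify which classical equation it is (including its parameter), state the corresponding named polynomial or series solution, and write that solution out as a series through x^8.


All three coefficients share the factor -4; dividing through by -4 gives  x^2 y'' + x y' + x^2 y = 0.
This matches the Bessel equation x^2 y'' + x y' + (x^2 - nu^2) y = 0 with nu^2 = 0, so nu = 0; the solution bounded at x = 0 is J_0(x).
Frobenius at x = 0: indicial roots ±nu; for r = nu the recurrence k(k + 2nu) c_k = -c_{k-2} gives the standard series J_nu(x) = sum_{k>=0} (-1)^k / (k! (k+nu)!) (x/2)^(2k+nu). Evaluate the first 5 terms:
  k = 0: (-1)^0 / (0! * 0! * 2^0) x^0 = 1/(1*1*1) x^0 = (1) x^0
  k = 1: (-1)^1 / (1! * 1! * 2^2) x^2 = -1/(1*1*4) x^2 = (-1/4) x^2
  k = 2: (-1)^2 / (2! * 2! * 2^4) x^4 = 1/(2*2*16) x^4 = (1/64) x^4
  k = 3: (-1)^3 / (3! * 3! * 2^6) x^6 = -1/(6*6*64) x^6 = (-1/2304) x^6
  k = 4: (-1)^4 / (4! * 4! * 2^8) x^8 = 1/(24*24*256) x^8 = (1/147456) x^8
Hence J_0(x) = x^8/147456 - x^6/2304 + x^4/64 - x^2/4 + 1 + ....

J_0(x); series = x^8/147456 - x^6/2304 + x^4/64 - x^2/4 + 1


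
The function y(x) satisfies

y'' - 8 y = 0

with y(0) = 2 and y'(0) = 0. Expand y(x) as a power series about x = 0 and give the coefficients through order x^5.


Ansatz: y(x) = sum_{n>=0} a_n x^n, so y'(x) = sum_{n>=1} n a_n x^(n-1) and y''(x) = sum_{n>=2} n(n-1) a_n x^(n-2).
Substitute into P(x) y'' + Q(x) y' + R(x) y = 0 with P(x) = 1, Q(x) = 0, R(x) = -8, and match powers of x.
Initial conditions: a_0 = 2, a_1 = 0.
Setting the coefficient of each power of x to zero and solving order by order (substituting the coefficients already found):
  x^0: 2 a_2 - 8 a_0 = 0  ->  2 a_2 = 8 a_0 = 16  ->  a_2 = 8
  x^1: 6 a_3 - 8 a_1 = 0  ->  6 a_3 = 8 a_1 = 0  ->  a_3 = 0
  x^2: 12 a_4 - 8 a_2 = 0  ->  12 a_4 = 8 a_2 = 64  ->  a_4 = 16/3
  x^3: 20 a_5 - 8 a_3 = 0  ->  20 a_5 = 8 a_3 = 0  ->  a_5 = 0
Truncated series: y(x) = 2 + 8 x^2 + (16/3) x^4 + O(x^6).

a_0 = 2; a_1 = 0; a_2 = 8; a_3 = 0; a_4 = 16/3; a_5 = 0


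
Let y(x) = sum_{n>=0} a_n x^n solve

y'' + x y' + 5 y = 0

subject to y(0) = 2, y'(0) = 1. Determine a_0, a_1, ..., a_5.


Ansatz: y(x) = sum_{n>=0} a_n x^n, so y'(x) = sum_{n>=1} n a_n x^(n-1) and y''(x) = sum_{n>=2} n(n-1) a_n x^(n-2).
Substitute into P(x) y'' + Q(x) y' + R(x) y = 0 with P(x) = 1, Q(x) = x, R(x) = 5, and match powers of x.
Initial conditions: a_0 = 2, a_1 = 1.
Setting the coefficient of each power of x to zero and solving order by order (substituting the coefficients already found):
  x^0: 2 a_2 + 5 a_0 = 0  ->  2 a_2 = -5 a_0 = -10  ->  a_2 = -5
  x^1: 6 a_3 + 6 a_1 = 0  ->  6 a_3 = -6 a_1 = -6  ->  a_3 = -1
  x^2: 12 a_4 + 7 a_2 = 0  ->  12 a_4 = -7 a_2 = 35  ->  a_4 = 35/12
  x^3: 20 a_5 + 8 a_3 = 0  ->  20 a_5 = -8 a_3 = 8  ->  a_5 = 2/5
Truncated series: y(x) = 2 + x - 5 x^2 - x^3 + (35/12) x^4 + (2/5) x^5 + O(x^6).

a_0 = 2; a_1 = 1; a_2 = -5; a_3 = -1; a_4 = 35/12; a_5 = 2/5


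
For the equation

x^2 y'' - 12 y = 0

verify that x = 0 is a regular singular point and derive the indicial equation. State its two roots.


Divide by x^2 to reach normal form y'' + P_1(x) y' + P_2(x) y = 0 with P_1(x) = 0 and P_2(x) = -12/x^2.
x = 0 is a singular point because the y-coefficient -12/x^2 has a pole at x = 0.
It is a regular singular point because x P_1(x) = p(x) = 0 and x^2 P_2(x) = q(x) = -12 are polynomials, hence analytic at x = 0.
p(0) = 0,  q(0) = -12.
Indicial equation: r(r-1) + p(0) r + q(0) = 0, i.e. r^2 + (p(0) - 1) r + q(0) = 0, i.e. r^2 - 1 r - 12 = 0.
Discriminant: (-1)^2 - 4(-12) = 49, so r = (1 ± 7)/2.
Solving: r_1 = 4, r_2 = -3.

indicial: r^2 - 1 r - 12 = 0; roots r_1 = 4, r_2 = -3


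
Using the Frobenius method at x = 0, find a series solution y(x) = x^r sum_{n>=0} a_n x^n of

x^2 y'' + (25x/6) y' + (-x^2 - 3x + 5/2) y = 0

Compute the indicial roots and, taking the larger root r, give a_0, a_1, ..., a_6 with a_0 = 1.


Write in Frobenius form y'' + (p(x)/x) y' + (q(x)/x^2) y = 0:
  p(x) = 25/6,  q(x) = -x^2 - 3x + 5/2.
Indicial equation: r(r-1) + (25/6) r + (5/2) = 0 -> roots r_1 = -3/2, r_2 = -5/3.
Take r = r_1 = -3/2. Let y(x) = x^r sum_{n>=0} a_n x^n with a_0 = 1.
Substitute y = x^r sum a_n x^n and match x^{r+n}. The recurrence is
  D(n) a_n - 3 a_{n-1} - 1 a_{n-2} = 0,  where D(n) = (r+n)(r+n-1) + (25/6)(r+n) + (5/2).
  a_n = [3 a_{n-1} + 1 a_{n-2}] / D(n).
Since the indicial polynomial factors as (r - r_1)(r - r_2), D(n) = (r_1 + n - r_1)(r_1 + n - r_2) = n(n + 1/6).
Evaluating step by step (a_0 = 1):
  n = 1: D(1) = 1(1 + 1/6) = 7/6; numerator = 3(1) = 3; a_1 = (3)/(7/6) = 18/7
  n = 2: D(2) = 2(2 + 1/6) = 13/3; numerator = 3(18/7) + 1(1) = 61/7; a_2 = (61/7)/(13/3) = 183/91
  n = 3: D(3) = 3(3 + 1/6) = 19/2; numerator = 3(183/91) + 1(18/7) = 783/91; a_3 = (783/91)/(19/2) = 1566/1729
  n = 4: D(4) = 4(4 + 1/6) = 50/3; numerator = 3(1566/1729) + 1(183/91) = 8175/1729; a_4 = (8175/1729)/(50/3) = 981/3458
  n = 5: D(5) = 5(5 + 1/6) = 155/6; numerator = 3(981/3458) + 1(1566/1729) = 6075/3458; a_5 = (6075/3458)/(155/6) = 3645/53599
  n = 6: D(6) = 6(6 + 1/6) = 37; numerator = 3(3645/53599) + 1(981/3458) = 52281/107198; a_6 = (52281/107198)/(37) = 1413/107198

r = -3/2; a_0 = 1; a_1 = 18/7; a_2 = 183/91; a_3 = 1566/1729; a_4 = 981/3458; a_5 = 3645/53599; a_6 = 1413/107198


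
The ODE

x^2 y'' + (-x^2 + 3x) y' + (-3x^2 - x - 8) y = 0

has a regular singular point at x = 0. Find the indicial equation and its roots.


Divide by x^2 to reach normal form y'' + P_1(x) y' + P_2(x) y = 0 with P_1(x) = -1 + 3/x and P_2(x) = -3 - 1/x - 8/x^2.
x = 0 is a singular point because the y'-coefficient -1 + 3/x has a pole at x = 0 and the y-coefficient -3 - 1/x - 8/x^2 has a pole at x = 0.
It is a regular singular point because x P_1(x) = p(x) = 3 - x and x^2 P_2(x) = q(x) = -3x^2 - x - 8 are polynomials, hence analytic at x = 0.
p(0) = 3,  q(0) = -8.
Indicial equation: r(r-1) + p(0) r + q(0) = 0, i.e. r^2 + (p(0) - 1) r + q(0) = 0, i.e. r^2 + 2 r - 8 = 0.
Discriminant: (2)^2 - 4(-8) = 36, so r = (-2 ± 6)/2.
Solving: r_1 = 2, r_2 = -4.

indicial: r^2 + 2 r - 8 = 0; roots r_1 = 2, r_2 = -4


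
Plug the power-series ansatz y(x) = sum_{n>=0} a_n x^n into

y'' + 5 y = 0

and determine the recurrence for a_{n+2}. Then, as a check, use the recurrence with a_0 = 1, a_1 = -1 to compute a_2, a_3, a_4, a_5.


Substitute y = sum_n a_n x^n into y'' + (const) y = 0.
y''(x) = sum_{n>=0} (n+2)(n+1) a_{n+2} x^n.
The ODE becomes sum_n [(n+2)(n+1) a_{n+2} + 5 a_n] x^n = 0.
Setting each coefficient to zero gives the recurrence:
  (n+2)(n+1) a_{n+2} + 5 a_n = 0,
  a_{n+2} = -5 / ((n+1)(n+2)) a_n.

Check with a_0 = 1, a_1 = -1 (apply the recurrence for n = 0, 1, 2, 3): a_0 = 1, a_1 = -1, a_2 = -5/2, a_3 = 5/6, a_4 = 25/24, a_5 = -5/24.

a_{n+2} = -5/((n+1)(n+2)) * a_n; check: a_0 = 1, a_1 = -1, a_2 = -5/2, a_3 = 5/6, a_4 = 25/24, a_5 = -5/24


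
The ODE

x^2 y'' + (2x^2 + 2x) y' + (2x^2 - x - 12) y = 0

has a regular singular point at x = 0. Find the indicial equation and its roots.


Divide by x^2 to reach normal form y'' + P_1(x) y' + P_2(x) y = 0 with P_1(x) = 2 + 2/x and P_2(x) = 2 - 1/x - 12/x^2.
x = 0 is a singular point because the y'-coefficient 2 + 2/x has a pole at x = 0 and the y-coefficient 2 - 1/x - 12/x^2 has a pole at x = 0.
It is a regular singular point because x P_1(x) = p(x) = 2x + 2 and x^2 P_2(x) = q(x) = 2x^2 - x - 12 are polynomials, hence analytic at x = 0.
p(0) = 2,  q(0) = -12.
Indicial equation: r(r-1) + p(0) r + q(0) = 0, i.e. r^2 + (p(0) - 1) r + q(0) = 0, i.e. r^2 + 1 r - 12 = 0.
Discriminant: (1)^2 - 4(-12) = 49, so r = (-1 ± 7)/2.
Solving: r_1 = 3, r_2 = -4.

indicial: r^2 + 1 r - 12 = 0; roots r_1 = 3, r_2 = -4


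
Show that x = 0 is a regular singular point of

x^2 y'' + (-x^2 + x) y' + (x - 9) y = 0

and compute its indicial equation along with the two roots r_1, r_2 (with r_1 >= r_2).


Divide by x^2 to reach normal form y'' + P_1(x) y' + P_2(x) y = 0 with P_1(x) = -1 + 1/x and P_2(x) = 1/x - 9/x^2.
x = 0 is a singular point because the y'-coefficient -1 + 1/x has a pole at x = 0 and the y-coefficient 1/x - 9/x^2 has a pole at x = 0.
It is a regular singular point because x P_1(x) = p(x) = 1 - x and x^2 P_2(x) = q(x) = x - 9 are polynomials, hence analytic at x = 0.
p(0) = 1,  q(0) = -9.
Indicial equation: r(r-1) + p(0) r + q(0) = 0, i.e. r^2 + (p(0) - 1) r + q(0) = 0, i.e. r^2 - 9 = 0.
Discriminant: (0)^2 - 4(-9) = 36, so r = (0 ± 6)/2.
Solving: r_1 = 3, r_2 = -3.

indicial: r^2 - 9 = 0; roots r_1 = 3, r_2 = -3


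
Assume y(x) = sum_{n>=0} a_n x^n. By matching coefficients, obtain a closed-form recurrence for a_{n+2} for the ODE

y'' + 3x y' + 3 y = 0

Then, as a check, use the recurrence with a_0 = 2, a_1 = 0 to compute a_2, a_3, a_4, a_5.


Substitute y = sum_n a_n x^n.
y''(x) has coefficient (n+2)(n+1) a_{n+2} at x^n;
3 x y'(x) has coefficient 3 n a_n at x^n (shift);
3 y(x) has coefficient 3 a_n at x^n.
Matching x^n: (n+2)(n+1) a_{n+2} + (3n + 3) a_n = 0.
Thus a_{n+2} = (-3n - 3) / ((n+1)(n+2)) * a_n.

Check with a_0 = 2, a_1 = 0 (apply the recurrence for n = 0, 1, 2, 3): a_0 = 2, a_1 = 0, a_2 = -3, a_3 = 0, a_4 = 9/4, a_5 = 0.

a_(n+2) = (-3n - 3) / ((n+1)(n+2)) * a_n; check: a_0 = 2, a_1 = 0, a_2 = -3, a_3 = 0, a_4 = 9/4, a_5 = 0


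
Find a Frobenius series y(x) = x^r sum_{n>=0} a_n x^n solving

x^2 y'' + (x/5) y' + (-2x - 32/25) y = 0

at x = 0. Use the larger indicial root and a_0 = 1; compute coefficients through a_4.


Write in Frobenius form y'' + (p(x)/x) y' + (q(x)/x^2) y = 0:
  p(x) = 1/5,  q(x) = -2x - 32/25.
Indicial equation: r(r-1) + (1/5) r + (-32/25) = 0 -> roots r_1 = 8/5, r_2 = -4/5.
Take r = r_1 = 8/5. Let y(x) = x^r sum_{n>=0} a_n x^n with a_0 = 1.
Substitute y = x^r sum a_n x^n and match x^{r+n}. The recurrence is
  D(n) a_n - 2 a_{n-1} = 0,  where D(n) = (r+n)(r+n-1) + (1/5)(r+n) + (-32/25).
  a_n = 2 / D(n) * a_{n-1}.
Since the indicial polynomial factors as (r - r_1)(r - r_2), D(n) = (r_1 + n - r_1)(r_1 + n - r_2) = n(n + 12/5).
Evaluating step by step (a_0 = 1):
  n = 1: D(1) = 1(1 + 12/5) = 17/5; numerator = 2(1) = 2; a_1 = (2)/(17/5) = 10/17
  n = 2: D(2) = 2(2 + 12/5) = 44/5; numerator = 2(10/17) = 20/17; a_2 = (20/17)/(44/5) = 25/187
  n = 3: D(3) = 3(3 + 12/5) = 81/5; numerator = 2(25/187) = 50/187; a_3 = (50/187)/(81/5) = 250/15147
  n = 4: D(4) = 4(4 + 12/5) = 128/5; numerator = 2(250/15147) = 500/15147; a_4 = (500/15147)/(128/5) = 625/484704

r = 8/5; a_0 = 1; a_1 = 10/17; a_2 = 25/187; a_3 = 250/15147; a_4 = 625/484704


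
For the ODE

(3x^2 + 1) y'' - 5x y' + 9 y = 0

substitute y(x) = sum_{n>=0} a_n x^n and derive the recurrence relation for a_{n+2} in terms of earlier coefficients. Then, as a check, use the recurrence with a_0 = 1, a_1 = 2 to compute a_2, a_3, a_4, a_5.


Substitute y = sum_n a_n x^n.
(1 + 3 x^2) y'' contributes (n+2)(n+1) a_{n+2} + 3 n(n-1) a_n at x^n.
-5 x y'(x) contributes -5 n a_n at x^n.
9 y(x) contributes 9 a_n at x^n.
Matching x^n: (n+2)(n+1) a_{n+2} + (3 n(n-1) - 5 n + 9) a_n = 0.
Thus a_{n+2} = (-3 n(n-1) + 5 n - 9) / ((n+1)(n+2)) * a_n.

Check with a_0 = 1, a_1 = 2 (apply the recurrence for n = 0, 1, 2, 3): a_0 = 1, a_1 = 2, a_2 = -9/2, a_3 = -4/3, a_4 = 15/8, a_5 = 4/5.

a_(n+2) = (-3 n(n-1) + 5 n - 9) / ((n+1)(n+2)) * a_n; check: a_0 = 1, a_1 = 2, a_2 = -9/2, a_3 = -4/3, a_4 = 15/8, a_5 = 4/5


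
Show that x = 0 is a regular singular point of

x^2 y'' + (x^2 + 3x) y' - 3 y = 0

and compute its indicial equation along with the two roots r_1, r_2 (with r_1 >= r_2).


Divide by x^2 to reach normal form y'' + P_1(x) y' + P_2(x) y = 0 with P_1(x) = 1 + 3/x and P_2(x) = -3/x^2.
x = 0 is a singular point because the y'-coefficient 1 + 3/x has a pole at x = 0 and the y-coefficient -3/x^2 has a pole at x = 0.
It is a regular singular point because x P_1(x) = p(x) = x + 3 and x^2 P_2(x) = q(x) = -3 are polynomials, hence analytic at x = 0.
p(0) = 3,  q(0) = -3.
Indicial equation: r(r-1) + p(0) r + q(0) = 0, i.e. r^2 + (p(0) - 1) r + q(0) = 0, i.e. r^2 + 2 r - 3 = 0.
Discriminant: (2)^2 - 4(-3) = 16, so r = (-2 ± 4)/2.
Solving: r_1 = 1, r_2 = -3.

indicial: r^2 + 2 r - 3 = 0; roots r_1 = 1, r_2 = -3


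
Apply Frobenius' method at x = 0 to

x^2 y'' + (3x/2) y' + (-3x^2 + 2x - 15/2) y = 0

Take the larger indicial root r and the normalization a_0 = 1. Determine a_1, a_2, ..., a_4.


Write in Frobenius form y'' + (p(x)/x) y' + (q(x)/x^2) y = 0:
  p(x) = 3/2,  q(x) = -3x^2 + 2x - 15/2.
Indicial equation: r(r-1) + (3/2) r + (-15/2) = 0 -> roots r_1 = 5/2, r_2 = -3.
Take r = r_1 = 5/2. Let y(x) = x^r sum_{n>=0} a_n x^n with a_0 = 1.
Substitute y = x^r sum a_n x^n and match x^{r+n}. The recurrence is
  D(n) a_n + 2 a_{n-1} - 3 a_{n-2} = 0,  where D(n) = (r+n)(r+n-1) + (3/2)(r+n) + (-15/2).
  a_n = [-2 a_{n-1} + 3 a_{n-2}] / D(n).
Since the indicial polynomial factors as (r - r_1)(r - r_2), D(n) = (r_1 + n - r_1)(r_1 + n - r_2) = n(n + 11/2).
Evaluating step by step (a_0 = 1):
  n = 1: D(1) = 1(1 + 11/2) = 13/2; numerator = -2(1) = -2; a_1 = (-2)/(13/2) = -4/13
  n = 2: D(2) = 2(2 + 11/2) = 15; numerator = -2(-4/13) + 3(1) = 47/13; a_2 = (47/13)/(15) = 47/195
  n = 3: D(3) = 3(3 + 11/2) = 51/2; numerator = -2(47/195) + 3(-4/13) = -274/195; a_3 = (-274/195)/(51/2) = -548/9945
  n = 4: D(4) = 4(4 + 11/2) = 38; numerator = -2(-548/9945) + 3(47/195) = 8287/9945; a_4 = (8287/9945)/(38) = 8287/377910

r = 5/2; a_0 = 1; a_1 = -4/13; a_2 = 47/195; a_3 = -548/9945; a_4 = 8287/377910


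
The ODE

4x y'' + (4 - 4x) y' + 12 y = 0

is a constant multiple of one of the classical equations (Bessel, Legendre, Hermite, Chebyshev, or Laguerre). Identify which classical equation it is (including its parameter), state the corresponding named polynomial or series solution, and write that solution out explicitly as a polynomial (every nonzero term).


All three coefficients share the factor 4; dividing through by 4 gives  x y'' + (1 - x) y' + 3 y = 0.
This matches the Laguerre equation x y'' + (1 - x) y' + n y = 0 with n = 3; the polynomial solution is L_3(x).
With y = sum_k a_k x^k, matching x^k gives (k+1)k a_{k+1} + (k+1) a_{k+1} - k a_k + n a_k = 0, i.e. (k+1)^2 a_{k+1} = (k - n) a_k = (k - 3) a_k. The right side vanishes at k = 3, so the series terminates at degree 3.
Standard normalization L_n(0) = 1 gives a_0 = 1. Work upward with a_{k+1} = (k - 3) a_k / (k+1)^2:
  a_1 = (0 - 3)(1) / 1^2 = -3/1 = -3
  a_2 = (1 - 3)(-3) / 2^2 = 6/4 = 3/2
  a_3 = (2 - 3)(3/2) / 3^2 = (-3/2)/9 = -1/6
Hence L_3(x) = -x^3/6 + 3 x^2/2 - 3 x + 1.

L_3(x); series = -x^3/6 + 3 x^2/2 - 3 x + 1


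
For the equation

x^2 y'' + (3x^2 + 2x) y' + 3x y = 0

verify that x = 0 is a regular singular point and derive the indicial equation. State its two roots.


Divide by x^2 to reach normal form y'' + P_1(x) y' + P_2(x) y = 0 with P_1(x) = 3 + 2/x and P_2(x) = 3/x.
x = 0 is a singular point because the y'-coefficient 3 + 2/x has a pole at x = 0 and the y-coefficient 3/x has a pole at x = 0.
It is a regular singular point because x P_1(x) = p(x) = 3x + 2 and x^2 P_2(x) = q(x) = 3x are polynomials, hence analytic at x = 0.
p(0) = 2,  q(0) = 0.
Indicial equation: r(r-1) + p(0) r + q(0) = 0, i.e. r^2 + (p(0) - 1) r + q(0) = 0, i.e. r^2 + 1 r = 0.
Discriminant: (1)^2 - 4(0) = 1, so r = (-1 ± 1)/2.
Solving: r_1 = 0, r_2 = -1.

indicial: r^2 + 1 r = 0; roots r_1 = 0, r_2 = -1


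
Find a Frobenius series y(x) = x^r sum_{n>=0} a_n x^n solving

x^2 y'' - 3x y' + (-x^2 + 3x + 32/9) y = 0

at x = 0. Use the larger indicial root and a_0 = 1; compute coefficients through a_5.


Write in Frobenius form y'' + (p(x)/x) y' + (q(x)/x^2) y = 0:
  p(x) = -3,  q(x) = -x^2 + 3x + 32/9.
Indicial equation: r(r-1) + (-3) r + (32/9) = 0 -> roots r_1 = 8/3, r_2 = 4/3.
Take r = r_1 = 8/3. Let y(x) = x^r sum_{n>=0} a_n x^n with a_0 = 1.
Substitute y = x^r sum a_n x^n and match x^{r+n}. The recurrence is
  D(n) a_n + 3 a_{n-1} - 1 a_{n-2} = 0,  where D(n) = (r+n)(r+n-1) + (-3)(r+n) + (32/9).
  a_n = [-3 a_{n-1} + 1 a_{n-2}] / D(n).
Since the indicial polynomial factors as (r - r_1)(r - r_2), D(n) = (r_1 + n - r_1)(r_1 + n - r_2) = n(n + 4/3).
Evaluating step by step (a_0 = 1):
  n = 1: D(1) = 1(1 + 4/3) = 7/3; numerator = -3(1) = -3; a_1 = (-3)/(7/3) = -9/7
  n = 2: D(2) = 2(2 + 4/3) = 20/3; numerator = -3(-9/7) + 1(1) = 34/7; a_2 = (34/7)/(20/3) = 51/70
  n = 3: D(3) = 3(3 + 4/3) = 13; numerator = -3(51/70) + 1(-9/7) = -243/70; a_3 = (-243/70)/(13) = -243/910
  n = 4: D(4) = 4(4 + 4/3) = 64/3; numerator = -3(-243/910) + 1(51/70) = 696/455; a_4 = (696/455)/(64/3) = 261/3640
  n = 5: D(5) = 5(5 + 4/3) = 95/3; numerator = -3(261/3640) + 1(-243/910) = -27/56; a_5 = (-27/56)/(95/3) = -81/5320

r = 8/3; a_0 = 1; a_1 = -9/7; a_2 = 51/70; a_3 = -243/910; a_4 = 261/3640; a_5 = -81/5320


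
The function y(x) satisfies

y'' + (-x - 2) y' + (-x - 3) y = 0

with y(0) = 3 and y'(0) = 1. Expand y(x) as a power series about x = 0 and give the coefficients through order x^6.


Ansatz: y(x) = sum_{n>=0} a_n x^n, so y'(x) = sum_{n>=1} n a_n x^(n-1) and y''(x) = sum_{n>=2} n(n-1) a_n x^(n-2).
Substitute into P(x) y'' + Q(x) y' + R(x) y = 0 with P(x) = 1, Q(x) = -x - 2, R(x) = -x - 3, and match powers of x.
Initial conditions: a_0 = 3, a_1 = 1.
Setting the coefficient of each power of x to zero and solving order by order (substituting the coefficients already found):
  x^0: 2 a_2 - 2 a_1 - 3 a_0 = 0  ->  2 a_2 = 2 a_1 + 3 a_0 = 11  ->  a_2 = 11/2
  x^1: 6 a_3 - 4 a_2 - 4 a_1 - a_0 = 0  ->  6 a_3 = 4 a_2 + 4 a_1 + a_0 = 29  ->  a_3 = 29/6
  x^2: 12 a_4 - 6 a_3 - 5 a_2 - a_1 = 0  ->  12 a_4 = 6 a_3 + 5 a_2 + a_1 = 115/2  ->  a_4 = 115/24
  x^3: 20 a_5 - 8 a_4 - 6 a_3 - a_2 = 0  ->  20 a_5 = 8 a_4 + 6 a_3 + a_2 = 437/6  ->  a_5 = 437/120
  x^4: 30 a_6 - 10 a_5 - 7 a_4 - a_3 = 0  ->  30 a_6 = 10 a_5 + 7 a_4 + a_3 = 1795/24  ->  a_6 = 359/144
Truncated series: y(x) = 3 + x + (11/2) x^2 + (29/6) x^3 + (115/24) x^4 + (437/120) x^5 + (359/144) x^6 + O(x^7).

a_0 = 3; a_1 = 1; a_2 = 11/2; a_3 = 29/6; a_4 = 115/24; a_5 = 437/120; a_6 = 359/144


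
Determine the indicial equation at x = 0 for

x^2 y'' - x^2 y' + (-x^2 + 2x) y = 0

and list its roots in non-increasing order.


Divide by x^2 to reach normal form y'' + P_1(x) y' + P_2(x) y = 0 with P_1(x) = -1 and P_2(x) = -1 + 2/x.
x = 0 is a singular point because the y-coefficient -1 + 2/x has a pole at x = 0.
It is a regular singular point because x P_1(x) = p(x) = -x and x^2 P_2(x) = q(x) = -x^2 + 2x are polynomials, hence analytic at x = 0.
p(0) = 0,  q(0) = 0.
Indicial equation: r(r-1) + p(0) r + q(0) = 0, i.e. r^2 + (p(0) - 1) r + q(0) = 0, i.e. r^2 - 1 r = 0.
Discriminant: (-1)^2 - 4(0) = 1, so r = (1 ± 1)/2.
Solving: r_1 = 1, r_2 = 0.

indicial: r^2 - 1 r = 0; roots r_1 = 1, r_2 = 0


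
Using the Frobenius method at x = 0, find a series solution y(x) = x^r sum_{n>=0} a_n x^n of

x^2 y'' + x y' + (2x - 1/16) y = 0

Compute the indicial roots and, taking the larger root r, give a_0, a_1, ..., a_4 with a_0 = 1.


Write in Frobenius form y'' + (p(x)/x) y' + (q(x)/x^2) y = 0:
  p(x) = 1,  q(x) = 2x - 1/16.
Indicial equation: r(r-1) + (1) r + (-1/16) = 0 -> roots r_1 = 1/4, r_2 = -1/4.
Take r = r_1 = 1/4. Let y(x) = x^r sum_{n>=0} a_n x^n with a_0 = 1.
Substitute y = x^r sum a_n x^n and match x^{r+n}. The recurrence is
  D(n) a_n + 2 a_{n-1} = 0,  where D(n) = (r+n)(r+n-1) + (1)(r+n) + (-1/16).
  a_n = -2 / D(n) * a_{n-1}.
Since the indicial polynomial factors as (r - r_1)(r - r_2), D(n) = (r_1 + n - r_1)(r_1 + n - r_2) = n(n + 1/2).
Evaluating step by step (a_0 = 1):
  n = 1: D(1) = 1(1 + 1/2) = 3/2; numerator = -2(1) = -2; a_1 = (-2)/(3/2) = -4/3
  n = 2: D(2) = 2(2 + 1/2) = 5; numerator = -2(-4/3) = 8/3; a_2 = (8/3)/(5) = 8/15
  n = 3: D(3) = 3(3 + 1/2) = 21/2; numerator = -2(8/15) = -16/15; a_3 = (-16/15)/(21/2) = -32/315
  n = 4: D(4) = 4(4 + 1/2) = 18; numerator = -2(-32/315) = 64/315; a_4 = (64/315)/(18) = 32/2835

r = 1/4; a_0 = 1; a_1 = -4/3; a_2 = 8/15; a_3 = -32/315; a_4 = 32/2835


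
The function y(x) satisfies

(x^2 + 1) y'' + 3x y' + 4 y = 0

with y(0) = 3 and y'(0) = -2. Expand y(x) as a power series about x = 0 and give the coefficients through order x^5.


Ansatz: y(x) = sum_{n>=0} a_n x^n, so y'(x) = sum_{n>=1} n a_n x^(n-1) and y''(x) = sum_{n>=2} n(n-1) a_n x^(n-2).
Substitute into P(x) y'' + Q(x) y' + R(x) y = 0 with P(x) = x^2 + 1, Q(x) = 3x, R(x) = 4, and match powers of x.
Initial conditions: a_0 = 3, a_1 = -2.
Setting the coefficient of each power of x to zero and solving order by order (substituting the coefficients already found):
  x^0: 2 a_2 + 4 a_0 = 0  ->  2 a_2 = -4 a_0 = -12  ->  a_2 = -6
  x^1: 6 a_3 + 7 a_1 = 0  ->  6 a_3 = -7 a_1 = 14  ->  a_3 = 7/3
  x^2: 12 a_4 + 12 a_2 = 0  ->  12 a_4 = -12 a_2 = 72  ->  a_4 = 6
  x^3: 20 a_5 + 19 a_3 = 0  ->  20 a_5 = -19 a_3 = -133/3  ->  a_5 = -133/60
Truncated series: y(x) = 3 - 2 x - 6 x^2 + (7/3) x^3 + 6 x^4 - (133/60) x^5 + O(x^6).

a_0 = 3; a_1 = -2; a_2 = -6; a_3 = 7/3; a_4 = 6; a_5 = -133/60


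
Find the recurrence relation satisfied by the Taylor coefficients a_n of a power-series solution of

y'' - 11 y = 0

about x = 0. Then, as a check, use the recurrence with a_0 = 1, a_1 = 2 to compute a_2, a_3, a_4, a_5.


Substitute y = sum_n a_n x^n into y'' + (const) y = 0.
y''(x) = sum_{n>=0} (n+2)(n+1) a_{n+2} x^n.
The ODE becomes sum_n [(n+2)(n+1) a_{n+2} - 11 a_n] x^n = 0.
Setting each coefficient to zero gives the recurrence:
  (n+2)(n+1) a_{n+2} - 11 a_n = 0,
  a_{n+2} = 11 / ((n+1)(n+2)) a_n.

Check with a_0 = 1, a_1 = 2 (apply the recurrence for n = 0, 1, 2, 3): a_0 = 1, a_1 = 2, a_2 = 11/2, a_3 = 11/3, a_4 = 121/24, a_5 = 121/60.

a_{n+2} = 11/((n+1)(n+2)) * a_n; check: a_0 = 1, a_1 = 2, a_2 = 11/2, a_3 = 11/3, a_4 = 121/24, a_5 = 121/60


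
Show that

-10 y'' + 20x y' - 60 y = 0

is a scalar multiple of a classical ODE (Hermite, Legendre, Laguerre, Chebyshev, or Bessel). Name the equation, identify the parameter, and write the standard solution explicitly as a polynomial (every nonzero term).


All three coefficients share the factor -10; dividing through by -10 gives  y'' - 2x y' + 6 y = 0.
This matches the Hermite equation y'' - 2x y' + 2n y = 0 with 2n = 6, so n = 3; the polynomial solution is H_3(x).
With y = sum_k a_k x^k, matching x^k gives (k+2)(k+1) a_{k+2} = 2(k - n) a_k = 2(k - 3) a_k. The right side vanishes at k = 3, so the series with the parity of 3 terminates at degree 3.
Standard normalization: leading coefficient of H_n is 2^n, so a_3 = 2^3 = 8. Work downward with a_k = (k+1)(k+2) a_{k+2} / (2(k - n)):
  a_1 = (2)(3)(8) / (2(1 - 3)) = 48/(-4) = -12
Hence H_3(x) = 8 x^3 - 12 x.

H_3(x); series = 8 x^3 - 12 x


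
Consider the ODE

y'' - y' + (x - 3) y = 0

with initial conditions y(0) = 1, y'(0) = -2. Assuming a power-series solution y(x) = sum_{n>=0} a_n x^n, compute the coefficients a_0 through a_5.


Ansatz: y(x) = sum_{n>=0} a_n x^n, so y'(x) = sum_{n>=1} n a_n x^(n-1) and y''(x) = sum_{n>=2} n(n-1) a_n x^(n-2).
Substitute into P(x) y'' + Q(x) y' + R(x) y = 0 with P(x) = 1, Q(x) = -1, R(x) = x - 3, and match powers of x.
Initial conditions: a_0 = 1, a_1 = -2.
Setting the coefficient of each power of x to zero and solving order by order (substituting the coefficients already found):
  x^0: 2 a_2 - a_1 - 3 a_0 = 0  ->  2 a_2 = a_1 + 3 a_0 = 1  ->  a_2 = 1/2
  x^1: 6 a_3 - 2 a_2 - 3 a_1 + a_0 = 0  ->  6 a_3 = 2 a_2 + 3 a_1 - a_0 = -6  ->  a_3 = -1
  x^2: 12 a_4 - 3 a_3 - 3 a_2 + a_1 = 0  ->  12 a_4 = 3 a_3 + 3 a_2 - a_1 = 1/2  ->  a_4 = 1/24
  x^3: 20 a_5 - 4 a_4 - 3 a_3 + a_2 = 0  ->  20 a_5 = 4 a_4 + 3 a_3 - a_2 = -10/3  ->  a_5 = -1/6
Truncated series: y(x) = 1 - 2 x + (1/2) x^2 - x^3 + (1/24) x^4 - (1/6) x^5 + O(x^6).

a_0 = 1; a_1 = -2; a_2 = 1/2; a_3 = -1; a_4 = 1/24; a_5 = -1/6


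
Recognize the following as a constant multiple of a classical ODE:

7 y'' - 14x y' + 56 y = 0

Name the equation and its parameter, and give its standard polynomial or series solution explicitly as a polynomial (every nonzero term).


All three coefficients share the factor 7; dividing through by 7 gives  y'' - 2x y' + 8 y = 0.
This matches the Hermite equation y'' - 2x y' + 2n y = 0 with 2n = 8, so n = 4; the polynomial solution is H_4(x).
With y = sum_k a_k x^k, matching x^k gives (k+2)(k+1) a_{k+2} = 2(k - n) a_k = 2(k - 4) a_k. The right side vanishes at k = 4, so the series with the parity of 4 terminates at degree 4.
Standard normalization: leading coefficient of H_n is 2^n, so a_4 = 2^4 = 16. Work downward with a_k = (k+1)(k+2) a_{k+2} / (2(k - n)):
  a_2 = (3)(4)(16) / (2(2 - 4)) = 192/(-4) = -48
  a_0 = (1)(2)(-48) / (2(0 - 4)) = -96/(-8) = 12
Hence H_4(x) = 16 x^4 - 48 x^2 + 12.

H_4(x); series = 16 x^4 - 48 x^2 + 12


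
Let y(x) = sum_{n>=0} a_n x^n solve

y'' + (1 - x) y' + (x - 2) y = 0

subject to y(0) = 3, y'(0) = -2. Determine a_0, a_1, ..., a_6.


Ansatz: y(x) = sum_{n>=0} a_n x^n, so y'(x) = sum_{n>=1} n a_n x^(n-1) and y''(x) = sum_{n>=2} n(n-1) a_n x^(n-2).
Substitute into P(x) y'' + Q(x) y' + R(x) y = 0 with P(x) = 1, Q(x) = 1 - x, R(x) = x - 2, and match powers of x.
Initial conditions: a_0 = 3, a_1 = -2.
Setting the coefficient of each power of x to zero and solving order by order (substituting the coefficients already found):
  x^0: 2 a_2 + a_1 - 2 a_0 = 0  ->  2 a_2 = -a_1 + 2 a_0 = 8  ->  a_2 = 4
  x^1: 6 a_3 + 2 a_2 - 3 a_1 + a_0 = 0  ->  6 a_3 = -2 a_2 + 3 a_1 - a_0 = -17  ->  a_3 = -17/6
  x^2: 12 a_4 + 3 a_3 - 4 a_2 + a_1 = 0  ->  12 a_4 = -3 a_3 + 4 a_2 - a_1 = 53/2  ->  a_4 = 53/24
  x^3: 20 a_5 + 4 a_4 - 5 a_3 + a_2 = 0  ->  20 a_5 = -4 a_4 + 5 a_3 - a_2 = -27  ->  a_5 = -27/20
  x^4: 30 a_6 + 5 a_5 - 6 a_4 + a_3 = 0  ->  30 a_6 = -5 a_5 + 6 a_4 - a_3 = 137/6  ->  a_6 = 137/180
Truncated series: y(x) = 3 - 2 x + 4 x^2 - (17/6) x^3 + (53/24) x^4 - (27/20) x^5 + (137/180) x^6 + O(x^7).

a_0 = 3; a_1 = -2; a_2 = 4; a_3 = -17/6; a_4 = 53/24; a_5 = -27/20; a_6 = 137/180


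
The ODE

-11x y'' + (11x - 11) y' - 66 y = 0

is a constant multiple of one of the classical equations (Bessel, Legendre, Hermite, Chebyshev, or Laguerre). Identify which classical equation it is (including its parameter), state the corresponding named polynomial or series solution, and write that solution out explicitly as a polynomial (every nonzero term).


All three coefficients share the factor -11; dividing through by -11 gives  x y'' + (1 - x) y' + 6 y = 0.
This matches the Laguerre equation x y'' + (1 - x) y' + n y = 0 with n = 6; the polynomial solution is L_6(x).
With y = sum_k a_k x^k, matching x^k gives (k+1)k a_{k+1} + (k+1) a_{k+1} - k a_k + n a_k = 0, i.e. (k+1)^2 a_{k+1} = (k - n) a_k = (k - 6) a_k. The right side vanishes at k = 6, so the series terminates at degree 6.
Standard normalization L_n(0) = 1 gives a_0 = 1. Work upward with a_{k+1} = (k - 6) a_k / (k+1)^2:
  a_1 = (0 - 6)(1) / 1^2 = -6/1 = -6
  a_2 = (1 - 6)(-6) / 2^2 = 30/4 = 15/2
  a_3 = (2 - 6)(15/2) / 3^2 = -30/9 = -10/3
  a_4 = (3 - 6)(-10/3) / 4^2 = 10/16 = 5/8
  a_5 = (4 - 6)(5/8) / 5^2 = (-5/4)/25 = -1/20
  a_6 = (5 - 6)(-1/20) / 6^2 = (1/20)/36 = 1/720
Hence L_6(x) = x^6/720 - x^5/20 + 5 x^4/8 - 10 x^3/3 + 15 x^2/2 - 6 x + 1.

L_6(x); series = x^6/720 - x^5/20 + 5 x^4/8 - 10 x^3/3 + 15 x^2/2 - 6 x + 1


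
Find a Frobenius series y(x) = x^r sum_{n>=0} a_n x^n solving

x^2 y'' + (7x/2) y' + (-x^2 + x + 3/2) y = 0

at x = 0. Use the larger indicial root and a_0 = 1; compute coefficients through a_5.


Write in Frobenius form y'' + (p(x)/x) y' + (q(x)/x^2) y = 0:
  p(x) = 7/2,  q(x) = -x^2 + x + 3/2.
Indicial equation: r(r-1) + (7/2) r + (3/2) = 0 -> roots r_1 = -1, r_2 = -3/2.
Take r = r_1 = -1. Let y(x) = x^r sum_{n>=0} a_n x^n with a_0 = 1.
Substitute y = x^r sum a_n x^n and match x^{r+n}. The recurrence is
  D(n) a_n + 1 a_{n-1} - 1 a_{n-2} = 0,  where D(n) = (r+n)(r+n-1) + (7/2)(r+n) + (3/2).
  a_n = [-1 a_{n-1} + 1 a_{n-2}] / D(n).
Since the indicial polynomial factors as (r - r_1)(r - r_2), D(n) = (r_1 + n - r_1)(r_1 + n - r_2) = n(n + 1/2).
Evaluating step by step (a_0 = 1):
  n = 1: D(1) = 1(1 + 1/2) = 3/2; numerator = -1(1) = -1; a_1 = (-1)/(3/2) = -2/3
  n = 2: D(2) = 2(2 + 1/2) = 5; numerator = -1(-2/3) + 1(1) = 5/3; a_2 = (5/3)/(5) = 1/3
  n = 3: D(3) = 3(3 + 1/2) = 21/2; numerator = -1(1/3) + 1(-2/3) = -1; a_3 = (-1)/(21/2) = -2/21
  n = 4: D(4) = 4(4 + 1/2) = 18; numerator = -1(-2/21) + 1(1/3) = 3/7; a_4 = (3/7)/(18) = 1/42
  n = 5: D(5) = 5(5 + 1/2) = 55/2; numerator = -1(1/42) + 1(-2/21) = -5/42; a_5 = (-5/42)/(55/2) = -1/231

r = -1; a_0 = 1; a_1 = -2/3; a_2 = 1/3; a_3 = -2/21; a_4 = 1/42; a_5 = -1/231
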